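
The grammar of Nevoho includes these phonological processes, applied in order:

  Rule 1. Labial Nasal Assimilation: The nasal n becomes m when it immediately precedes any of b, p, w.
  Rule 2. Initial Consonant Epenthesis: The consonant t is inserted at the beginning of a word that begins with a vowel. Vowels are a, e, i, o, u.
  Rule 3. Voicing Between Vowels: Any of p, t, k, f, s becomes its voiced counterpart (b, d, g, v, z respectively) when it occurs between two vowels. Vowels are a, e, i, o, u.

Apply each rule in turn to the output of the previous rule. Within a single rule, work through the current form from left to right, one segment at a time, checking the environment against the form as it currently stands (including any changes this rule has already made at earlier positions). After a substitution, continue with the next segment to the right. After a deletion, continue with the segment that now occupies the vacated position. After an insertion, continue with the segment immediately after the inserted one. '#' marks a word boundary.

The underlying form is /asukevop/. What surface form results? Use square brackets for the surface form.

Rule 1 Labial Nasal Assimilation: no change — [asukevop]
Rule 2 Initial Consonant Epenthesis: [asukevop] → [tasukevop]
Rule 3 Voicing Between Vowels: [tasukevop] → [tazugevop]

[tazugevop]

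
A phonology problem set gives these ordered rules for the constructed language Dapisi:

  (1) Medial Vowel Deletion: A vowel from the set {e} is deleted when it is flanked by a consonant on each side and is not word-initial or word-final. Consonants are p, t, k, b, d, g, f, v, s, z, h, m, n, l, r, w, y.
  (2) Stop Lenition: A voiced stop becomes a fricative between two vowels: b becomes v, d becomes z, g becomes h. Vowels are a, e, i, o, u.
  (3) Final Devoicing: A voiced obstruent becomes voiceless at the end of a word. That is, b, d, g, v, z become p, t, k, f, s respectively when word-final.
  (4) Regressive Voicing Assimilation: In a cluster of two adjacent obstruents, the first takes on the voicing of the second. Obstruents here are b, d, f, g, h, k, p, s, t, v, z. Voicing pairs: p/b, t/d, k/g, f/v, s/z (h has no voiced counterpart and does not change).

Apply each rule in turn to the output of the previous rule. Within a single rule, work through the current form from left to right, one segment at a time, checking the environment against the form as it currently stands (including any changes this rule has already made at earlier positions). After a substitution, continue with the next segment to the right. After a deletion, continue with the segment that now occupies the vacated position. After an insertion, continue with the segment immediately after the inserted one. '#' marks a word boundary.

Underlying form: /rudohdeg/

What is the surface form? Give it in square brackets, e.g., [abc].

(1) Medial Vowel Deletion: [rudohdeg] → [rudohdg]
(2) Stop Lenition: [rudohdg] → [ruzohdg]
(3) Final Devoicing: [ruzohdg] → [ruzohdk]
(4) Regressive Voicing Assimilation: [ruzohdk] → [ruzohtk]

[ruzohtk]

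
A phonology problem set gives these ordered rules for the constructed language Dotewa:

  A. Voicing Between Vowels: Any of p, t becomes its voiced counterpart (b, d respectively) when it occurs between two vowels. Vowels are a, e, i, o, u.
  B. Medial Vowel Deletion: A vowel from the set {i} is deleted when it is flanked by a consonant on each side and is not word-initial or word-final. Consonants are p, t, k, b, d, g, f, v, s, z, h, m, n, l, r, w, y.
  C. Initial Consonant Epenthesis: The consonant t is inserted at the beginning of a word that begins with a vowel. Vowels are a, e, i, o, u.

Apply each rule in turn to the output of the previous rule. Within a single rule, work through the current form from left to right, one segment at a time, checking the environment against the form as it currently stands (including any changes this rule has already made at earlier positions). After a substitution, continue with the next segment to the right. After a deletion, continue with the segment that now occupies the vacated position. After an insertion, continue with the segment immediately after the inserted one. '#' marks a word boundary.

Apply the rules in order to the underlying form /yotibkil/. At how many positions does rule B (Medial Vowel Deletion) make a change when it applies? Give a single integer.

A Voicing Between Vowels: [yotibkil] → [yodibkil]
B Medial Vowel Deletion: [yodibkil] → [yodbkl]
C Initial Consonant Epenthesis: no change — [yodbkl]
Rule B changed 2 position(s).

2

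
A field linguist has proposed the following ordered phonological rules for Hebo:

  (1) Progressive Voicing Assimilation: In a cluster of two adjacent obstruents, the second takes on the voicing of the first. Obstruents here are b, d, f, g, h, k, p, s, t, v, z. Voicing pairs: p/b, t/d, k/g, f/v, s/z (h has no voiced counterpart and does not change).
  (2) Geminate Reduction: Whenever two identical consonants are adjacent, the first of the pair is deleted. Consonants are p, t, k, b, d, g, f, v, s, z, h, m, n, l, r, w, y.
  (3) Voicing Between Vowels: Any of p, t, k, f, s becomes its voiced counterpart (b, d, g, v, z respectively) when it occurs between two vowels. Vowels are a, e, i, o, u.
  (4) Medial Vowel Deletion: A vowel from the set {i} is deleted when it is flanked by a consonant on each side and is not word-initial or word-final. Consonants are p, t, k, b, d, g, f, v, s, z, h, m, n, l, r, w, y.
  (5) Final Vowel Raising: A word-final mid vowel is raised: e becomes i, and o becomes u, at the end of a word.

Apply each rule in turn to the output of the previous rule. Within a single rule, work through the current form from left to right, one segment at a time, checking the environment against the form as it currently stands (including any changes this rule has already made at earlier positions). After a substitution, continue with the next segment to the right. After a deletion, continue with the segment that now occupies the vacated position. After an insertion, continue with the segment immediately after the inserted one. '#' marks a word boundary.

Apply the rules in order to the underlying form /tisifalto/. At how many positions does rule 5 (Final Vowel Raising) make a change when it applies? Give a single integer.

1

(1) Progressive Voicing Assimilation: no change — [tisifalto]
(2) Geminate Reduction: no change — [tisifalto]
(3) Voicing Between Vowels: [tisifalto] → [tizivalto]
(4) Medial Vowel Deletion: [tizivalto] → [tzvalto]
(5) Final Vowel Raising: [tzvalto] → [tzvaltu]
Rule 5 changed 1 position(s).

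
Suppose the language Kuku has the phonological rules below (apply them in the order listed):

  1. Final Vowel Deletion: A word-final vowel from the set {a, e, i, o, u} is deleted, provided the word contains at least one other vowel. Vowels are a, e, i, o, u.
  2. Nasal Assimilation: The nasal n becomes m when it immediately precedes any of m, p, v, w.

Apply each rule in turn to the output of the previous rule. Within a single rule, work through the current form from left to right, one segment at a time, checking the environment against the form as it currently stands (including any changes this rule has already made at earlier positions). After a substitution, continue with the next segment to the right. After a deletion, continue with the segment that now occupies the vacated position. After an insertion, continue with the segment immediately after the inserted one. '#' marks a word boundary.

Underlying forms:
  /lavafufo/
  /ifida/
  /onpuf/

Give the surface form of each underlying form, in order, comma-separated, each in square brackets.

[lavafuf], [ifid], [ompuf]

/lavafufo/:
  1 Final Vowel Deletion: [lavafufo] → [lavafuf]
  2 Nasal Assimilation: no change — [lavafuf]
/ifida/:
  1 Final Vowel Deletion: [ifida] → [ifid]
  2 Nasal Assimilation: no change — [ifid]
/onpuf/:
  1 Final Vowel Deletion: no change — [onpuf]
  2 Nasal Assimilation: [onpuf] → [ompuf]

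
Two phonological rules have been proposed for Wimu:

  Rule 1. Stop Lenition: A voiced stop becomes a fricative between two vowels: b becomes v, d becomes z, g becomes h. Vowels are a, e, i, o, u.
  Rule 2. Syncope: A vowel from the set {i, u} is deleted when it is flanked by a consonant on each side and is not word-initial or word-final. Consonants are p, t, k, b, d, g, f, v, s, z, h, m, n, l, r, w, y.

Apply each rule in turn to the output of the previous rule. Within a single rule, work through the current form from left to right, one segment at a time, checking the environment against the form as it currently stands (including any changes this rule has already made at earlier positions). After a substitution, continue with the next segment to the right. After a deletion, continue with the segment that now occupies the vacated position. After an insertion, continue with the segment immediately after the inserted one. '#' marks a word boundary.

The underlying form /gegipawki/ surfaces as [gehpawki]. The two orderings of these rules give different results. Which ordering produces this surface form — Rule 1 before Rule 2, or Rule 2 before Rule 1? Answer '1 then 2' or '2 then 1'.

1 then 2

Order 1 then 2:
  1 Stop Lenition: [gegipawki] → [gehipawki]
  2 Syncope: [gehipawki] → [gehpawki]
  result: [gehpawki]
Order 2 then 1:
  2 Syncope: [gegipawki] → [gegpawki]
  1 Stop Lenition: no change — [gegpawki]
  result: [gegpawki]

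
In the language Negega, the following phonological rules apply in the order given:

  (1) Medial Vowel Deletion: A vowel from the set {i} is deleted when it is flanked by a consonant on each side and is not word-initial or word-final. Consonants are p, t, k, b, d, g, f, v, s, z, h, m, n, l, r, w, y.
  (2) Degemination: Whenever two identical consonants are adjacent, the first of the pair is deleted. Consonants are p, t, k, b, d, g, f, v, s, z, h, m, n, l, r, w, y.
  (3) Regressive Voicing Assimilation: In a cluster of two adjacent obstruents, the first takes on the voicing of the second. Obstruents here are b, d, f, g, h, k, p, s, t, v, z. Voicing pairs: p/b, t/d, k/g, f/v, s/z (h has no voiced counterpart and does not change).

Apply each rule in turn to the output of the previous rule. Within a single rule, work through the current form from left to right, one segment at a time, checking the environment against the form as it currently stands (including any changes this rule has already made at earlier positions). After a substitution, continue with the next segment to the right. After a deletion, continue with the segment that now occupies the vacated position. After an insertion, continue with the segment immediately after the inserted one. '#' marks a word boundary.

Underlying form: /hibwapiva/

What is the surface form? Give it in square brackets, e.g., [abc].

(1) Medial Vowel Deletion: [hibwapiva] → [hbwapva]
(2) Degemination: no change — [hbwapva]
(3) Regressive Voicing Assimilation: [hbwapva] → [hbwabva]

[hbwabva]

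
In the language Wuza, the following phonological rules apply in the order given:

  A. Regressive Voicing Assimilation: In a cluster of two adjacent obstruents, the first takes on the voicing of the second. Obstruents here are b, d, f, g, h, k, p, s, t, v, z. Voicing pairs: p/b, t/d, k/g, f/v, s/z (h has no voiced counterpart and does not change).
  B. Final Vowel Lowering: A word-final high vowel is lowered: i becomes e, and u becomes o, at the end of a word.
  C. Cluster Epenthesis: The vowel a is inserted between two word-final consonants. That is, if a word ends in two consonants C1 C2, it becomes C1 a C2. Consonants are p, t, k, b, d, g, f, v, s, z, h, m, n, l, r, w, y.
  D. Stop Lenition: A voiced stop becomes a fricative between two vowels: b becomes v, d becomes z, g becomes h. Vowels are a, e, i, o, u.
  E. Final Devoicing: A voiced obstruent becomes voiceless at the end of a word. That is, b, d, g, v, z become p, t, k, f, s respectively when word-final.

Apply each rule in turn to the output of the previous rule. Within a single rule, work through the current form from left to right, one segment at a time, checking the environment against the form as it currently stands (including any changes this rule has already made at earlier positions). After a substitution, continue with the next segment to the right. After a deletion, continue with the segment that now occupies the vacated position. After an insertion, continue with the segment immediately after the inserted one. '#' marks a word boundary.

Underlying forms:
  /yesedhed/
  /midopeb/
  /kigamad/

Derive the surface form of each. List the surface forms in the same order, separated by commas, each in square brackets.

[yesethet], [mizopep], [kihamat]

/yesedhed/:
  A Regressive Voicing Assimilation: [yesedhed] → [yesethed]
  B Final Vowel Lowering: no change — [yesethed]
  C Cluster Epenthesis: no change — [yesethed]
  D Stop Lenition: no change — [yesethed]
  E Final Devoicing: [yesethed] → [yesethet]
/midopeb/:
  A Regressive Voicing Assimilation: no change — [midopeb]
  B Final Vowel Lowering: no change — [midopeb]
  C Cluster Epenthesis: no change — [midopeb]
  D Stop Lenition: [midopeb] → [mizopeb]
  E Final Devoicing: [mizopeb] → [mizopep]
/kigamad/:
  A Regressive Voicing Assimilation: no change — [kigamad]
  B Final Vowel Lowering: no change — [kigamad]
  C Cluster Epenthesis: no change — [kigamad]
  D Stop Lenition: [kigamad] → [kihamad]
  E Final Devoicing: [kihamad] → [kihamat]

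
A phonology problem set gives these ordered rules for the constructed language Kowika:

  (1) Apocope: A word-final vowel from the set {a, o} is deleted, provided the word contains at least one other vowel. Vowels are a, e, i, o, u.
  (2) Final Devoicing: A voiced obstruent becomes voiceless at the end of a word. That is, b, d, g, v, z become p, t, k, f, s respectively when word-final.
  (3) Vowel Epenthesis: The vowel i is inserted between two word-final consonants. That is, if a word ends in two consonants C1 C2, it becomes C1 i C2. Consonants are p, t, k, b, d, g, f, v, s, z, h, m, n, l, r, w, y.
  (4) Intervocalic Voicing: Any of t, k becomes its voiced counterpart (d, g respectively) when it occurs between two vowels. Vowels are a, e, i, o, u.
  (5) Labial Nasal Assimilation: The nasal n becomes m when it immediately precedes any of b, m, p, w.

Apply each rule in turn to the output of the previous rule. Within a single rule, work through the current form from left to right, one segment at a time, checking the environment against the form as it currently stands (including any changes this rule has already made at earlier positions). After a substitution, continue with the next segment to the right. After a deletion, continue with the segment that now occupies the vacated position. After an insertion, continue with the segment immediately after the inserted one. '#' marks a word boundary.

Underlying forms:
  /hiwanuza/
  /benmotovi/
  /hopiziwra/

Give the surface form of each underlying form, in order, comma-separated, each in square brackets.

/hiwanuza/:
  (1) Apocope: [hiwanuza] → [hiwanuz]
  (2) Final Devoicing: [hiwanuz] → [hiwanus]
  (3) Vowel Epenthesis: no change — [hiwanus]
  (4) Intervocalic Voicing: no change — [hiwanus]
  (5) Labial Nasal Assimilation: no change — [hiwanus]
/benmotovi/:
  (1) Apocope: no change — [benmotovi]
  (2) Final Devoicing: no change — [benmotovi]
  (3) Vowel Epenthesis: no change — [benmotovi]
  (4) Intervocalic Voicing: [benmotovi] → [benmodovi]
  (5) Labial Nasal Assimilation: [benmodovi] → [bemmodovi]
/hopiziwra/:
  (1) Apocope: [hopiziwra] → [hopiziwr]
  (2) Final Devoicing: no change — [hopiziwr]
  (3) Vowel Epenthesis: [hopiziwr] → [hopiziwir]
  (4) Intervocalic Voicing: no change — [hopiziwir]
  (5) Labial Nasal Assimilation: no change — [hopiziwir]

[hiwanus], [bemmodovi], [hopiziwir]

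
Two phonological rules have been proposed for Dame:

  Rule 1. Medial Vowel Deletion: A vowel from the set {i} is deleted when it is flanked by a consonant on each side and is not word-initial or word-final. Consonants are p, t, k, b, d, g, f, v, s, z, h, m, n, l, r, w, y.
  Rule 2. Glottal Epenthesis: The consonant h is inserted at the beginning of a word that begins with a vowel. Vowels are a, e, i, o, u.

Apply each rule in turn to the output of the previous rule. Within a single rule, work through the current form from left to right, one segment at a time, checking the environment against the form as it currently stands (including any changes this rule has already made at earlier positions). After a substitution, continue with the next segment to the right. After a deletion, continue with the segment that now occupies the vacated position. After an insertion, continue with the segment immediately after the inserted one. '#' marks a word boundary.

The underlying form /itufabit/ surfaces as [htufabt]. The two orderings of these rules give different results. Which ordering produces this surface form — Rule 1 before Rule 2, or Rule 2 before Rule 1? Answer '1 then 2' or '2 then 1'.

2 then 1

Order 1 then 2:
  1 Medial Vowel Deletion: [itufabit] → [itufabt]
  2 Glottal Epenthesis: [itufabt] → [hitufabt]
  result: [hitufabt]
Order 2 then 1:
  2 Glottal Epenthesis: [itufabit] → [hitufabit]
  1 Medial Vowel Deletion: [hitufabit] → [htufabt]
  result: [htufabt]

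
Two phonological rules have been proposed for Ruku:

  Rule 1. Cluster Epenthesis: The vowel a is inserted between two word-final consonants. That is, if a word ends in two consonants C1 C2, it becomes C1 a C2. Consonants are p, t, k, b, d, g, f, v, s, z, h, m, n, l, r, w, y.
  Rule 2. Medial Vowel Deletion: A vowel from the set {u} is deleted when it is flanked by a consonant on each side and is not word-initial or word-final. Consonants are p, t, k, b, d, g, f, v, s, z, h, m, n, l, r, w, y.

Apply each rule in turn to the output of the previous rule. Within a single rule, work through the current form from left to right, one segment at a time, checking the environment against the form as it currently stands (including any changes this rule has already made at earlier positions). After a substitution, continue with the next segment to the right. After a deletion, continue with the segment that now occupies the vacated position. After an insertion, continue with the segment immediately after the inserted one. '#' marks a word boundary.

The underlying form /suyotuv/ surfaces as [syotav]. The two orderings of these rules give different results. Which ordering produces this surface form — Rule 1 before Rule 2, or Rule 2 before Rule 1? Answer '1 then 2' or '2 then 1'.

Order 1 then 2:
  1 Cluster Epenthesis: no change — [suyotuv]
  2 Medial Vowel Deletion: [suyotuv] → [syotv]
  result: [syotv]
Order 2 then 1:
  2 Medial Vowel Deletion: [suyotuv] → [syotv]
  1 Cluster Epenthesis: [syotv] → [syotav]
  result: [syotav]

2 then 1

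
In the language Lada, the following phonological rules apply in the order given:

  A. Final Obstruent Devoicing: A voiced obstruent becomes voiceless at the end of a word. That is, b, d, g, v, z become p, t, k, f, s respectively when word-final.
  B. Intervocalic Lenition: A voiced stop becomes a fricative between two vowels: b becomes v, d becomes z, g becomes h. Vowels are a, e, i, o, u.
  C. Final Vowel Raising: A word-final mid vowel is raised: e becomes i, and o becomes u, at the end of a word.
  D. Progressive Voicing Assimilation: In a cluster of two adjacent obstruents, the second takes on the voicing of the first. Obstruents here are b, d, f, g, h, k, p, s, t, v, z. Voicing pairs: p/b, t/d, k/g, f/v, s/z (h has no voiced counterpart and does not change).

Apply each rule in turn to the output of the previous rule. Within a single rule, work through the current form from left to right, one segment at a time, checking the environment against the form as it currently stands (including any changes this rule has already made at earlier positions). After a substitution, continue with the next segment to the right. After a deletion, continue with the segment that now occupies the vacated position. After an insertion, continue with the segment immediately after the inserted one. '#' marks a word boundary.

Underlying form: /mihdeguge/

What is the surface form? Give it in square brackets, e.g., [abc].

A Final Obstruent Devoicing: no change — [mihdeguge]
B Intervocalic Lenition: [mihdeguge] → [mihdehuhe]
C Final Vowel Raising: [mihdehuhe] → [mihdehuhi]
D Progressive Voicing Assimilation: [mihdehuhi] → [mihtehuhi]

[mihtehuhi]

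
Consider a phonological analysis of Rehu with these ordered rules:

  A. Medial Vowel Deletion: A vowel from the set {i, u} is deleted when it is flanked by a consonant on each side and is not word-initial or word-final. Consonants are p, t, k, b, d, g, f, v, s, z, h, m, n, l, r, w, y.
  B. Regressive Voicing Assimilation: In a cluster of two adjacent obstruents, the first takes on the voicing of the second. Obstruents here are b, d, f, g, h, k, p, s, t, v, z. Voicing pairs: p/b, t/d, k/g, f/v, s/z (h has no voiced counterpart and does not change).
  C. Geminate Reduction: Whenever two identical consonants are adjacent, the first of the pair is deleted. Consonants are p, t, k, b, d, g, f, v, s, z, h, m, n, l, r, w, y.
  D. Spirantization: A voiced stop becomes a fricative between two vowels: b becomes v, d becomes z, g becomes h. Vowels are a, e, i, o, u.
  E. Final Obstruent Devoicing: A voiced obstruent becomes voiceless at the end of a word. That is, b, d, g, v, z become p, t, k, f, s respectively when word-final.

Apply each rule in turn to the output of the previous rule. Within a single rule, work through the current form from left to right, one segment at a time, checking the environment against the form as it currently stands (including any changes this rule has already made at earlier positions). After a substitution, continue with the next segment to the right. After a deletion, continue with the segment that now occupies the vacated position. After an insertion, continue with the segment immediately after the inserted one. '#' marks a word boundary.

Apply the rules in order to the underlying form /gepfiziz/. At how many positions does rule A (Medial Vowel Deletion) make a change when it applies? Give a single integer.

2

A Medial Vowel Deletion: [gepfiziz] → [gepfzz]
B Regressive Voicing Assimilation: [gepfzz] → [gepvzz]
C Geminate Reduction: [gepvzz] → [gepvz]
D Spirantization: no change — [gepvz]
E Final Obstruent Devoicing: [gepvz] → [gepvs]
Rule A changed 2 position(s).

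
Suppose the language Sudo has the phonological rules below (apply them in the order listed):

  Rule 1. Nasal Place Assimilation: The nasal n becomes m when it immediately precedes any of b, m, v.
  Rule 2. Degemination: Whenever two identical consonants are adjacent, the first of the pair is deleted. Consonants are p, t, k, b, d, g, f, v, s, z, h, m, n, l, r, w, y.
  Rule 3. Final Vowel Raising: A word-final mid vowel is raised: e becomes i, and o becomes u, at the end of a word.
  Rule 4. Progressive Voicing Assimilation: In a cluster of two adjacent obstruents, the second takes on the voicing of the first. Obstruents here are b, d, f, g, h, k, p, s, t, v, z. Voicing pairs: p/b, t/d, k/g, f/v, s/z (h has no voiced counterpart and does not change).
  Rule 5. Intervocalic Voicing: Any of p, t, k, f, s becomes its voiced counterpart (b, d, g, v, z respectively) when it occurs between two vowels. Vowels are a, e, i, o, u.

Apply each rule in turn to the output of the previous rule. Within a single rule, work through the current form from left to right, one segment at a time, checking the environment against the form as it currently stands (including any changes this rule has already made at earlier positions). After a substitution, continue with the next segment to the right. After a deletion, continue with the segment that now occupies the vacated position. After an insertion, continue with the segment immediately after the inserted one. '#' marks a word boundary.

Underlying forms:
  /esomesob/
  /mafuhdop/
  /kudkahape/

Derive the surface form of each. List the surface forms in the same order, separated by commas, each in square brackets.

[ezomezob], [mavuhtop], [kudgahabi]

/esomesob/:
  Rule 1 Nasal Place Assimilation: no change — [esomesob]
  Rule 2 Degemination: no change — [esomesob]
  Rule 3 Final Vowel Raising: no change — [esomesob]
  Rule 4 Progressive Voicing Assimilation: no change — [esomesob]
  Rule 5 Intervocalic Voicing: [esomesob] → [ezomezob]
/mafuhdop/:
  Rule 1 Nasal Place Assimilation: no change — [mafuhdop]
  Rule 2 Degemination: no change — [mafuhdop]
  Rule 3 Final Vowel Raising: no change — [mafuhdop]
  Rule 4 Progressive Voicing Assimilation: [mafuhdop] → [mafuhtop]
  Rule 5 Intervocalic Voicing: [mafuhtop] → [mavuhtop]
/kudkahape/:
  Rule 1 Nasal Place Assimilation: no change — [kudkahape]
  Rule 2 Degemination: no change — [kudkahape]
  Rule 3 Final Vowel Raising: [kudkahape] → [kudkahapi]
  Rule 4 Progressive Voicing Assimilation: [kudkahapi] → [kudgahapi]
  Rule 5 Intervocalic Voicing: [kudgahapi] → [kudgahabi]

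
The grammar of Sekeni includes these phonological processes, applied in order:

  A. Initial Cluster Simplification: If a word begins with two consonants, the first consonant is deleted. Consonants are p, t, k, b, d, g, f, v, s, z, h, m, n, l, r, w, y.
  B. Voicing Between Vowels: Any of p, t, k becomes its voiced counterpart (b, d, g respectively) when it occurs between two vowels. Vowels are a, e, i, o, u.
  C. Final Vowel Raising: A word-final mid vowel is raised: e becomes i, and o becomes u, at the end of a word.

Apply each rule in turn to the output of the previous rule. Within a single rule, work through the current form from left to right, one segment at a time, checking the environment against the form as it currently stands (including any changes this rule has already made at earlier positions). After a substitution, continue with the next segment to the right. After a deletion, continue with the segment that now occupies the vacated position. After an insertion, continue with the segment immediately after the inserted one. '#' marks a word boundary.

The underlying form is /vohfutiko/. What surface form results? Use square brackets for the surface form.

A Initial Cluster Simplification: no change — [vohfutiko]
B Voicing Between Vowels: [vohfutiko] → [vohfudigo]
C Final Vowel Raising: [vohfudigo] → [vohfudigu]

[vohfudigu]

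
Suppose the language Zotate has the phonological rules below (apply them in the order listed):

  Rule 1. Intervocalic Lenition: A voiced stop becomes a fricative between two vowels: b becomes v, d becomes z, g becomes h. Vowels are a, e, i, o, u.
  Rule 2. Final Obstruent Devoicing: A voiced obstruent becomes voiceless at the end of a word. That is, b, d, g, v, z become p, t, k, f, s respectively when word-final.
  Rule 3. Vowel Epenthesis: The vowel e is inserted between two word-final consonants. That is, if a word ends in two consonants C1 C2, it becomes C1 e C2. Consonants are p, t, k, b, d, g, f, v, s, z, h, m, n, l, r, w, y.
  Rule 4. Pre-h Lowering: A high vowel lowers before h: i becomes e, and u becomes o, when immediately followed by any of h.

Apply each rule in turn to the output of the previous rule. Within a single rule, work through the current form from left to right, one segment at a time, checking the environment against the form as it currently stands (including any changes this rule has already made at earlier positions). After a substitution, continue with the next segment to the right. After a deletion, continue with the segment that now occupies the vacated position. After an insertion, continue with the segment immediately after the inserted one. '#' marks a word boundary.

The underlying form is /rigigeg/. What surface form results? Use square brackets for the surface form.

[rehehek]

Rule 1 Intervocalic Lenition: [rigigeg] → [rihiheg]
Rule 2 Final Obstruent Devoicing: [rihiheg] → [rihihek]
Rule 3 Vowel Epenthesis: no change — [rihihek]
Rule 4 Pre-h Lowering: [rihihek] → [rehehek]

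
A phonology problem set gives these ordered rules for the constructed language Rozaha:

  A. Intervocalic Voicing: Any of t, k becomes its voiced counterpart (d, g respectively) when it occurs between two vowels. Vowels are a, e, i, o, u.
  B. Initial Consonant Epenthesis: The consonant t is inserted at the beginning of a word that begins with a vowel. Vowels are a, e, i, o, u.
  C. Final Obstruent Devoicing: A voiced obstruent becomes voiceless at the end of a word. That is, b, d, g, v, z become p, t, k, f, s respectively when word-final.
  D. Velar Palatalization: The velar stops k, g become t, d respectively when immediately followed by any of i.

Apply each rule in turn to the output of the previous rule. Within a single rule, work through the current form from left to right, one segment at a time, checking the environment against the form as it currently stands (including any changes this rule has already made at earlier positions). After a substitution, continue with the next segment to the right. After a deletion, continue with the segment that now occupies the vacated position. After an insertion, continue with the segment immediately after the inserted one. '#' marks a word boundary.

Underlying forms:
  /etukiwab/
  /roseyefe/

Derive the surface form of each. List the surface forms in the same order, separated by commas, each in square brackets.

/etukiwab/:
  A Intervocalic Voicing: [etukiwab] → [edugiwab]
  B Initial Consonant Epenthesis: [edugiwab] → [tedugiwab]
  C Final Obstruent Devoicing: [tedugiwab] → [tedugiwap]
  D Velar Palatalization: [tedugiwap] → [tedudiwap]
/roseyefe/:
  A Intervocalic Voicing: no change — [roseyefe]
  B Initial Consonant Epenthesis: no change — [roseyefe]
  C Final Obstruent Devoicing: no change — [roseyefe]
  D Velar Palatalization: no change — [roseyefe]

[tedudiwap], [roseyefe]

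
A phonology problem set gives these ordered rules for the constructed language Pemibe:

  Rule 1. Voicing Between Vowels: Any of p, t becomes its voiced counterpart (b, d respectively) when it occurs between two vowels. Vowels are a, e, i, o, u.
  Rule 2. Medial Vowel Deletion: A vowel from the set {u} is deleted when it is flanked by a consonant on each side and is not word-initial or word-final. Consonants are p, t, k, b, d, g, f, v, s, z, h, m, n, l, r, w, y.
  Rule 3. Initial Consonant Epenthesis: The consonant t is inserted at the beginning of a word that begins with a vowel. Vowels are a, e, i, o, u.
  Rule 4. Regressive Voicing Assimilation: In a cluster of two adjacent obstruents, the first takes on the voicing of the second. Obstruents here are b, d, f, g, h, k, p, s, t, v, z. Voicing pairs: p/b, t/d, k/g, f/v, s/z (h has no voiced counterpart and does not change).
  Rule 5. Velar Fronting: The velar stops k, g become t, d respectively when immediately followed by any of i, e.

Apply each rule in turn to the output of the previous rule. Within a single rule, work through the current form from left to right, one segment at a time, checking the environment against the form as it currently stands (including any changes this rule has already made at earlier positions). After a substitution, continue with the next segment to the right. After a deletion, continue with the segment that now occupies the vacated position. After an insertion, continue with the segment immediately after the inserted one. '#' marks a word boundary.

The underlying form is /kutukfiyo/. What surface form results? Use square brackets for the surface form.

Rule 1 Voicing Between Vowels: [kutukfiyo] → [kudukfiyo]
Rule 2 Medial Vowel Deletion: [kudukfiyo] → [kdkfiyo]
Rule 3 Initial Consonant Epenthesis: no change — [kdkfiyo]
Rule 4 Regressive Voicing Assimilation: [kdkfiyo] → [gtkfiyo]
Rule 5 Velar Fronting: no change — [gtkfiyo]

[gtkfiyo]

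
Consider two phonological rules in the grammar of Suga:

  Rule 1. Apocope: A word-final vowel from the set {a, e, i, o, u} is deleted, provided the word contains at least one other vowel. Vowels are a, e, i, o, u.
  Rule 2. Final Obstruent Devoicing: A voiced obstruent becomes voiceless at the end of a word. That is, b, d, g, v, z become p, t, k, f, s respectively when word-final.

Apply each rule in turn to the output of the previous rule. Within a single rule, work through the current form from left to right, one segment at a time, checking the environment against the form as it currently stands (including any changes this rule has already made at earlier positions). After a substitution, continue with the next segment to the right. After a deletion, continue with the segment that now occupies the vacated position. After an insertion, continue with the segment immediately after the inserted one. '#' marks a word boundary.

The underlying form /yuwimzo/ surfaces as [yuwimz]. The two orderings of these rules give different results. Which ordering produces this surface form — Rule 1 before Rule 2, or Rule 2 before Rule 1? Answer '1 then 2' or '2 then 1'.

2 then 1

Order 1 then 2:
  1 Apocope: [yuwimzo] → [yuwimz]
  2 Final Obstruent Devoicing: [yuwimz] → [yuwims]
  result: [yuwims]
Order 2 then 1:
  2 Final Obstruent Devoicing: no change — [yuwimzo]
  1 Apocope: [yuwimzo] → [yuwimz]
  result: [yuwimz]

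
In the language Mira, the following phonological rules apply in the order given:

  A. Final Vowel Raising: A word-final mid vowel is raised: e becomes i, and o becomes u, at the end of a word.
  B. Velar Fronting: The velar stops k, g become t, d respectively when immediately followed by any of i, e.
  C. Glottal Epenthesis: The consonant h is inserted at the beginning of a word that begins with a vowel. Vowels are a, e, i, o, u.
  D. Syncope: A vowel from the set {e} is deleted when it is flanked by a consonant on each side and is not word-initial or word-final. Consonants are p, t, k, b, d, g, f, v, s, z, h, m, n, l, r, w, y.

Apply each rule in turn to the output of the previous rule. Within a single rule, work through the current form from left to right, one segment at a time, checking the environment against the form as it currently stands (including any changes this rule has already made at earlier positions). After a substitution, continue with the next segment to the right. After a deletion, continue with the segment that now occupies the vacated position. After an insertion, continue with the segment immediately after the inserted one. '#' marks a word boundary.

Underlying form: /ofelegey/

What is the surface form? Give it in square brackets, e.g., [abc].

[hofldy]

A Final Vowel Raising: no change — [ofelegey]
B Velar Fronting: [ofelegey] → [ofeledey]
C Glottal Epenthesis: [ofeledey] → [hofeledey]
D Syncope: [hofeledey] → [hofldy]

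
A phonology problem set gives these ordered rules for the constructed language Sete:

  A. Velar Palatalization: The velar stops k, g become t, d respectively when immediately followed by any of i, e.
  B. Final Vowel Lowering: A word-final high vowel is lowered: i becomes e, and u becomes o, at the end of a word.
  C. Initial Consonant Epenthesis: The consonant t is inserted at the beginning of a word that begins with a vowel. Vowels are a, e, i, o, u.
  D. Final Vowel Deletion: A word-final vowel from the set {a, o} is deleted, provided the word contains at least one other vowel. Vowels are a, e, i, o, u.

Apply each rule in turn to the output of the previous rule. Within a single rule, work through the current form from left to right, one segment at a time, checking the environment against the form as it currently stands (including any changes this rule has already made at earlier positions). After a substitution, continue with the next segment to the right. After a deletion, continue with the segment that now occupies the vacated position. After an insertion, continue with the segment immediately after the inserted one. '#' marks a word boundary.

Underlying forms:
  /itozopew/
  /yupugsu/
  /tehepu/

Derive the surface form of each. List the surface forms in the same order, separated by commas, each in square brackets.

/itozopew/:
  A Velar Palatalization: no change — [itozopew]
  B Final Vowel Lowering: no change — [itozopew]
  C Initial Consonant Epenthesis: [itozopew] → [titozopew]
  D Final Vowel Deletion: no change — [titozopew]
/yupugsu/:
  A Velar Palatalization: no change — [yupugsu]
  B Final Vowel Lowering: [yupugsu] → [yupugso]
  C Initial Consonant Epenthesis: no change — [yupugso]
  D Final Vowel Deletion: [yupugso] → [yupugs]
/tehepu/:
  A Velar Palatalization: no change — [tehepu]
  B Final Vowel Lowering: [tehepu] → [tehepo]
  C Initial Consonant Epenthesis: no change — [tehepo]
  D Final Vowel Deletion: [tehepo] → [tehep]

[titozopew], [yupugs], [tehep]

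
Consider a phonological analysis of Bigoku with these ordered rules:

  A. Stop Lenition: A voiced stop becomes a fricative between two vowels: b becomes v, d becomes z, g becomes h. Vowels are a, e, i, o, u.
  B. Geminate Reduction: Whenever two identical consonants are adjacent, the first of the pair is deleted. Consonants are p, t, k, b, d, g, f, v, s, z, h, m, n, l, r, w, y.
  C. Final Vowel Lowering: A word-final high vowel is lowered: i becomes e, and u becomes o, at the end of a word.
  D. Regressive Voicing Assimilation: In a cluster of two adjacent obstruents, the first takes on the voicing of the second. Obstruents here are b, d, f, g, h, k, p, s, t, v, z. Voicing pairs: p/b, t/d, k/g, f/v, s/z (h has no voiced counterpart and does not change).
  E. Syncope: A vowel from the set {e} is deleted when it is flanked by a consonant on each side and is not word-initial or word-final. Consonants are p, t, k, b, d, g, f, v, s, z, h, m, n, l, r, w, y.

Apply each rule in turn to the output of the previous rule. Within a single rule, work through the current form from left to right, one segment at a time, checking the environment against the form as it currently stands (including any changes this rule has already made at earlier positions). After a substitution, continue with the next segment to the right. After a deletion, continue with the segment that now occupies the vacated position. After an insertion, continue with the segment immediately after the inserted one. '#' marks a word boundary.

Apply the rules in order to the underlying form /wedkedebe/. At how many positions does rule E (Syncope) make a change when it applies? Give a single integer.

3

A Stop Lenition: [wedkedebe] → [wedkezeve]
B Geminate Reduction: no change — [wedkezeve]
C Final Vowel Lowering: no change — [wedkezeve]
D Regressive Voicing Assimilation: [wedkezeve] → [wetkezeve]
E Syncope: [wetkezeve] → [wtkzve]
Rule E changed 3 position(s).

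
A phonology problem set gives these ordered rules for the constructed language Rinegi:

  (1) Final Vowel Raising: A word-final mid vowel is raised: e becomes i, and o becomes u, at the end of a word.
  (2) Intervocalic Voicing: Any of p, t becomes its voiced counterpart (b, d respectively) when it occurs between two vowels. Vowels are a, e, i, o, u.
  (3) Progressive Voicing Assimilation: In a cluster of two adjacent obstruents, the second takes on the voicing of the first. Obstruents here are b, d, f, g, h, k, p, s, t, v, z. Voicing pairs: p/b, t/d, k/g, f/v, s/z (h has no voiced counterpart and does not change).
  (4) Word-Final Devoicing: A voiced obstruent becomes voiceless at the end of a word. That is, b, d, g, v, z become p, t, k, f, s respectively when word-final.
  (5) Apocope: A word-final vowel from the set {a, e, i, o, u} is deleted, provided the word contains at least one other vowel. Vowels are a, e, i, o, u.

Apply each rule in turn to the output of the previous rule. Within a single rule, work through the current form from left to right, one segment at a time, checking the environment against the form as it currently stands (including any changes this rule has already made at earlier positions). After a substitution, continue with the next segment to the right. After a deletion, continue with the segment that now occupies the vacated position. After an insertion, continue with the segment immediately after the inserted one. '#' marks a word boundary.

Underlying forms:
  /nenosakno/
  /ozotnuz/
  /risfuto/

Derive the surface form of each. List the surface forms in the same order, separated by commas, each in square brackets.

/nenosakno/:
  (1) Final Vowel Raising: [nenosakno] → [nenosaknu]
  (2) Intervocalic Voicing: no change — [nenosaknu]
  (3) Progressive Voicing Assimilation: no change — [nenosaknu]
  (4) Word-Final Devoicing: no change — [nenosaknu]
  (5) Apocope: [nenosaknu] → [nenosakn]
/ozotnuz/:
  (1) Final Vowel Raising: no change — [ozotnuz]
  (2) Intervocalic Voicing: no change — [ozotnuz]
  (3) Progressive Voicing Assimilation: no change — [ozotnuz]
  (4) Word-Final Devoicing: [ozotnuz] → [ozotnus]
  (5) Apocope: no change — [ozotnus]
/risfuto/:
  (1) Final Vowel Raising: [risfuto] → [risfutu]
  (2) Intervocalic Voicing: [risfutu] → [risfudu]
  (3) Progressive Voicing Assimilation: no change — [risfudu]
  (4) Word-Final Devoicing: no change — [risfudu]
  (5) Apocope: [risfudu] → [risfud]

[nenosakn], [ozotnus], [risfud]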